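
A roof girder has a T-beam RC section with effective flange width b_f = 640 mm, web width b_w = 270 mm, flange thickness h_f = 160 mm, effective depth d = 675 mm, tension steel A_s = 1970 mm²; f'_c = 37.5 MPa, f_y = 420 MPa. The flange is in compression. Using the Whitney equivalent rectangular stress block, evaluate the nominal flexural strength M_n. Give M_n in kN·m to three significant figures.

Tension: T = A_s f_y = 1970 × 420 = 827400 N.
Try a within the flange: a = T/(0.85 f'_c b_f) = 827400/(0.85 × 37.5 × 640) = 40.56 mm.
Since a = 40.56 ≤ h_f = 160 mm, the stress block lies entirely in the flange; analyse as a rectangular beam of width b_f.
M_n = T(d − a/2) = 827400 × (675 − 20.28) = 541.72 × 10⁶ N·mm.
M_n = 541.72 kN·m.

M_n ≈ 542 kN·m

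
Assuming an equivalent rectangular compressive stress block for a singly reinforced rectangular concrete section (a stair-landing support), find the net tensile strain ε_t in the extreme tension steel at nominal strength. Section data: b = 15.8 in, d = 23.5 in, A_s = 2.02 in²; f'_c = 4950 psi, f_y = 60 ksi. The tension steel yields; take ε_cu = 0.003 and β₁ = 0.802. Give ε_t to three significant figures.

a = A_s f_y/(0.85 f'_c b) = 1.823 in.
β₁ = 0.802, so c = a/β₁ = 1.823/0.802 = 2.273 in.
From the linear strain diagram with ε_cu = 0.003: ε_t = 0.003 (d − c)/c = 0.003 × (23.5 − 2.273)/2.273 = 0.0280.
Since ε_t ≥ 0.005, the section is tension-controlled.

ε_t ≈ 0.0280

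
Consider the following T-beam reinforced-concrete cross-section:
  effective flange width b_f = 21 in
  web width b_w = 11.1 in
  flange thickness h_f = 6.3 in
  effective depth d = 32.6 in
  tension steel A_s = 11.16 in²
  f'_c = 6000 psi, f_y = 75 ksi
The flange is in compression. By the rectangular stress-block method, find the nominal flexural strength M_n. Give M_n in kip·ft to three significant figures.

M_n ≈ 1990 kip·ft

Tension: T = A_s f_y = 11.16 × 75 = 837 kips.
Try a within the flange: a = T/(0.85 f'_c b_f) = 837/(0.85 × 6 × 21) = 7.815 in.
a = 7.815 > h_f = 6.3 in: the block extends into the web. Split into flange-overhang and web parts.
C_f = 0.85 f'_c (b_f − b_w) h_f = 0.85 × 6 × (21 − 11.1) × 6.3 = 318.1 kips.
Remaining web compression depth: a_w = (T − C_f)/(0.85 f'_c b_w) = (837 − 318.1)/(0.85 × 6 × 11.1) = 9.166 in.
M_n = C_f(d − h_f/2) + (T − C_f)(d − a_w/2) = 318.1 × (32.6 − 3.15) + 518.9 × (32.6 − 4.583) = 9368.0 + 14538.0 = 23906.0 kip·in.
M_n = 23906.0/12 = 1992.17 kip·ft.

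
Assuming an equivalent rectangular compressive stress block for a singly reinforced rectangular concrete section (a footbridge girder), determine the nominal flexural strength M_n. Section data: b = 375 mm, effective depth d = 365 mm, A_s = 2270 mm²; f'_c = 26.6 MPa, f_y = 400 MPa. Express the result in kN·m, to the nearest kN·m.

M_n ≈ 283 kN·m

T = A_s f_y = 2270 × 400 = 908000 N = 908 kN.
From C = T: a = T/(0.85 f'_c b) = 908000/(0.85 × 26.6 × 375) = 107.09 mm.
M_n = T(d − a/2) = 908 kN × (365 − 53.545) mm = 282.80 kN·m.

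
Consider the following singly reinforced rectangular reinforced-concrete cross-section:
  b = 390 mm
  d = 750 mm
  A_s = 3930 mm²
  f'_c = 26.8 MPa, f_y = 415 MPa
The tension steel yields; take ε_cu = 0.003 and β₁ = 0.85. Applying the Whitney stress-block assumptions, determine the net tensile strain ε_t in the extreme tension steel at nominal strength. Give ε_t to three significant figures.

ε_t ≈ 0.00742

a = A_s f_y/(0.85 f'_c b) = 183.58 mm.
β₁ = 0.85, so c = a/β₁ = 183.58/0.85 = 215.98 mm.
From the linear strain diagram with ε_cu = 0.003: ε_t = 0.003 (d − c)/c = 0.003 × (750 − 215.98)/215.98 = 0.00742.
Since ε_t ≥ 0.005, the section is tension-controlled.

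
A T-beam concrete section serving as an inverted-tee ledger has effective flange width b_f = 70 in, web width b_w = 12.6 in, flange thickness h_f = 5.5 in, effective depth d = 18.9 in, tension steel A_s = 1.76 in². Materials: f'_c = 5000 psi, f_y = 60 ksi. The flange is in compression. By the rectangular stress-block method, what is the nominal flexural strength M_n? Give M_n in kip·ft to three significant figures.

Tension: T = A_s f_y = 1.76 × 60 = 105.6 kips.
Try a within the flange: a = T/(0.85 f'_c b_f) = 105.6/(0.85 × 5 × 70) = 0.355 in.
Since a = 0.355 ≤ h_f = 5.5 in, the stress block lies entirely in the flange; analyse as a rectangular beam of width b_f.
M_n = T(d − a/2) = 105.6 × (18.9 − 0.1775) = 1977.1 kip·in.
M_n = 1977.1/12 = 164.76 kip·ft.

M_n ≈ 165 kip·ft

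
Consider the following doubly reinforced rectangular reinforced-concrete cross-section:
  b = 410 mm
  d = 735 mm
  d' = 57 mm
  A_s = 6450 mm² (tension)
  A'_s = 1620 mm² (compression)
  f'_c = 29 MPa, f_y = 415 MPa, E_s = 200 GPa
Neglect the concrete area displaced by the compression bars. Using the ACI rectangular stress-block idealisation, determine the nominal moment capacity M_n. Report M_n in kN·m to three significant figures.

Assume both tension and compression steel yield.
Net tension couple steel: A_s − A'_s = 4830 mm².
a = (A_s − A'_s) f_y / (0.85 f'_c b) = 2004450/(0.85 × 29 × 410) = 198.33 mm.
c = a/β₁ = 198.33/0.843 = 235.27 mm; ε'_s = 0.003(c − d')/c = 0.0023 ≥ f_y/E_s = 0.0021, so compression steel does yield.
M_n = (A_s − A'_s) f_y (d − a/2) + A'_s f_y (d − d') = [2004450 × (735 − 99.165) + 672300 × (735 − 57)] × 10⁻⁶ = 1274.50 + 455.82 = 1730.32 kN·m.

M_n ≈ 1730 kN·m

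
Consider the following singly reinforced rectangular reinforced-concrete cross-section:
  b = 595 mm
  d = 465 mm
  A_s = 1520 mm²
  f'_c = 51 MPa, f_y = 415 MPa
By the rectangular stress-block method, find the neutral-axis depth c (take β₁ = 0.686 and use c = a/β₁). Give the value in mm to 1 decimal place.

c ≈ 35.7 mm

T = A_s f_y = 1520 × 415 = 630800 N = 630.8 kN.
Setting C = 0.85 f'_c a b equal to T: a = 630800/(0.85 × 51 × 595) = 24.456 mm.
With β₁ = 0.686, c = a/β₁ = 24.456/0.686 = 35.7 mm.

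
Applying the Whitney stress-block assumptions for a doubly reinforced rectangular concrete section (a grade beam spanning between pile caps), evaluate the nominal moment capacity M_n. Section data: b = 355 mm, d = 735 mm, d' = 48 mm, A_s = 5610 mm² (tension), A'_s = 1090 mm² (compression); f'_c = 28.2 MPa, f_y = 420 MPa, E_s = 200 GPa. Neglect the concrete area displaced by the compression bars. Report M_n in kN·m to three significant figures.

Assume both tension and compression steel yield.
Net tension couple steel: A_s − A'_s = 4520 mm².
a = (A_s − A'_s) f_y / (0.85 f'_c b) = 1898400/(0.85 × 28.2 × 355) = 223.10 mm.
c = a/β₁ = 223.10/0.849 = 262.78 mm; ε'_s = 0.003(c − d')/c = 0.0025 ≥ f_y/E_s = 0.0021, so compression steel does yield.
M_n = (A_s − A'_s) f_y (d − a/2) + A'_s f_y (d − d') = [1898400 × (735 − 111.55) + 457800 × (735 − 48)] × 10⁻⁶ = 1183.56 + 314.51 = 1498.07 kN·m.

M_n ≈ 1500 kN·m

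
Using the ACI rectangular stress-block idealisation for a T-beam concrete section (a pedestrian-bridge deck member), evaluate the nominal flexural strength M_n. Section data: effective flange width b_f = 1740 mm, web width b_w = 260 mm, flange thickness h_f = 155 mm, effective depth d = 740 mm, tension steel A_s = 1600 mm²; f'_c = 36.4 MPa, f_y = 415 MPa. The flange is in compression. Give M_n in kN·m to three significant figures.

M_n ≈ 487 kN·m

Tension: T = A_s f_y = 1600 × 415 = 664000 N.
Try a within the flange: a = T/(0.85 f'_c b_f) = 664000/(0.85 × 36.4 × 1740) = 12.33 mm.
Since a = 12.33 ≤ h_f = 155 mm, the stress block lies entirely in the flange; analyse as a rectangular beam of width b_f.
M_n = T(d − a/2) = 664000 × (740 − 6.165) = 487.27 × 10⁶ N·mm.
M_n = 487.27 kN·m.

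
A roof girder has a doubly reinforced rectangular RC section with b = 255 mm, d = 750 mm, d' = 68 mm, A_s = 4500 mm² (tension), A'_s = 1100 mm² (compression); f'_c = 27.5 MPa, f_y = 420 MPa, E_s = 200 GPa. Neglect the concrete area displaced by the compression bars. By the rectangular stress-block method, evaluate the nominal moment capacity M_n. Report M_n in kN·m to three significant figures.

M_n ≈ 1220 kN·m

Assume both tension and compression steel yield.
Net tension couple steel: A_s − A'_s = 3400 mm².
a = (A_s − A'_s) f_y / (0.85 f'_c b) = 1428000/(0.85 × 27.5 × 255) = 239.57 mm.
c = a/β₁ = 239.57/0.85 = 281.85 mm; ε'_s = 0.003(c − d')/c = 0.0023 ≥ f_y/E_s = 0.0021, so compression steel does yield.
M_n = (A_s − A'_s) f_y (d − a/2) + A'_s f_y (d − d') = [1428000 × (750 − 119.785) + 462000 × (750 − 68)] × 10⁻⁶ = 899.95 + 315.08 = 1215.03 kN·m.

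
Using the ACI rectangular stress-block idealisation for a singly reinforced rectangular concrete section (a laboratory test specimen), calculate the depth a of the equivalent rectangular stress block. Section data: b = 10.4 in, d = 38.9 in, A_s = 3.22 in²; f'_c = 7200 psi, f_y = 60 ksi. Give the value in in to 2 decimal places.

T = A_s f_y = 3.22 × 60 = 193.2 kips.
a = T/(0.85 f'_c b) = 193.2/(0.85 × 7.2 × 10.4) = 3.04 in.

a ≈ 3.04 in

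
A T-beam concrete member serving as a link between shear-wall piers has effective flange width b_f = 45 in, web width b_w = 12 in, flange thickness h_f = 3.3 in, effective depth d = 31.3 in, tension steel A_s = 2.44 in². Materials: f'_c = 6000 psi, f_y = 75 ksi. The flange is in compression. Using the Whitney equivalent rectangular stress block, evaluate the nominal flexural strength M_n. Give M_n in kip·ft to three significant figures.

M_n ≈ 471 kip·ft

Tension: T = A_s f_y = 2.44 × 75 = 183 kips.
Try a within the flange: a = T/(0.85 f'_c b_f) = 183/(0.85 × 6 × 45) = 0.797 in.
Since a = 0.797 ≤ h_f = 3.3 in, the stress block lies entirely in the flange; analyse as a rectangular beam of width b_f.
M_n = T(d − a/2) = 183 × (31.3 − 0.3985) = 5655.0 kip·in.
M_n = 5655.0/12 = 471.25 kip·ft.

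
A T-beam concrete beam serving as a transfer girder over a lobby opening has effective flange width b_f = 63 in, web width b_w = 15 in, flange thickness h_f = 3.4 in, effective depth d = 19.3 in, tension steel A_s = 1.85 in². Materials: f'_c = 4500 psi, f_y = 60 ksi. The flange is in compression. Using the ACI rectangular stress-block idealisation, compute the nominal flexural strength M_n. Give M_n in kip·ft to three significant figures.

Tension: T = A_s f_y = 1.85 × 60 = 111 kips.
Try a within the flange: a = T/(0.85 f'_c b_f) = 111/(0.85 × 4.5 × 63) = 0.461 in.
Since a = 0.461 ≤ h_f = 3.4 in, the stress block lies entirely in the flange; analyse as a rectangular beam of width b_f.
M_n = T(d − a/2) = 111 × (19.3 − 0.2305) = 2116.7 kip·in.
M_n = 2116.7/12 = 176.39 kip·ft.

M_n ≈ 176 kip·ft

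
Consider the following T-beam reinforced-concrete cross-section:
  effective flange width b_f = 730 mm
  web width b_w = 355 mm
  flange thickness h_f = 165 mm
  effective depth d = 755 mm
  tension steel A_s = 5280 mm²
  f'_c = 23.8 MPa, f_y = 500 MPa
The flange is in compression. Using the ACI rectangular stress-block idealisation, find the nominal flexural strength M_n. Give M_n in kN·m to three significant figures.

M_n ≈ 1760 kN·m

Tension: T = A_s f_y = 5280 × 500 = 2640000 N.
Try a within the flange: a = T/(0.85 f'_c b_f) = 2640000/(0.85 × 23.8 × 730) = 178.77 mm.
a = 178.77 > h_f = 165 mm: the block extends into the web. Split into flange-overhang and web parts.
C_f = 0.85 f'_c (b_f − b_w) h_f = 0.85 × 23.8 × (730 − 355) × 165 = 1251731 N.
Remaining web compression depth: a_w = (T − C_f)/(0.85 f'_c b_w) = (2640000 − 1251731)/(0.85 × 23.8 × 355) = 193.31 mm.
M_n = C_f(d − h_f/2) + (T − C_f)(d − a_w/2) = 1251731 × (755 − 82.5) + 1388269 × (755 − 96.655) = 841.79 + 913.96 = 1755.75 × 10⁶ N·mm.
M_n = 1755.75 kN·m.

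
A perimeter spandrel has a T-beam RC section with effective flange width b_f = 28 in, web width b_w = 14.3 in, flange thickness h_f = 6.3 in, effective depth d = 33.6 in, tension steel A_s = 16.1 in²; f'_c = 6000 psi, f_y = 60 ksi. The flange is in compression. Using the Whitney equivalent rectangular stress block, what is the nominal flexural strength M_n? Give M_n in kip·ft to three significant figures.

M_n ≈ 2430 kip·ft

Tension: T = A_s f_y = 16.1 × 60 = 966 kips.
Try a within the flange: a = T/(0.85 f'_c b_f) = 966/(0.85 × 6 × 28) = 6.765 in.
a = 6.765 > h_f = 6.3 in: the block extends into the web. Split into flange-overhang and web parts.
C_f = 0.85 f'_c (b_f − b_w) h_f = 0.85 × 6 × (28 − 14.3) × 6.3 = 440.2 kips.
Remaining web compression depth: a_w = (T − C_f)/(0.85 f'_c b_w) = (966 − 440.2)/(0.85 × 6 × 14.3) = 7.210 in.
M_n = C_f(d − h_f/2) + (T − C_f)(d − a_w/2) = 440.2 × (33.6 − 3.15) + 525.8 × (33.6 − 3.605) = 13404.1 + 15771.4 = 29175.5 kip·in.
M_n = 29175.5/12 = 2431.29 kip·ft.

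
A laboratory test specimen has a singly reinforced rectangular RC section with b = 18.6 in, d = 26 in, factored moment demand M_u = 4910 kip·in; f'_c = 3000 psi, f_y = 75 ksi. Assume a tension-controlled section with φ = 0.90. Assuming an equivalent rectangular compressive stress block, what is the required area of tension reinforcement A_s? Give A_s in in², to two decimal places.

A_s ≈ 3.09 in²

M_n = M_u/φ = 4910/0.90 = 5455.56 kip·in.
From M_n = 0.85 f'_c a b (d − a/2):
a = d − √(d² − 2M_n/(0.85 f'_c b)) = 26 − √(26² − 2 × 5455.56/(0.85 × 3 × 18.6)) = 4.882 in.
A_s = 0.85 f'_c a b / f_y = 0.85 × 3 × 4.882 × 18.6 / 75 = 3.087 in².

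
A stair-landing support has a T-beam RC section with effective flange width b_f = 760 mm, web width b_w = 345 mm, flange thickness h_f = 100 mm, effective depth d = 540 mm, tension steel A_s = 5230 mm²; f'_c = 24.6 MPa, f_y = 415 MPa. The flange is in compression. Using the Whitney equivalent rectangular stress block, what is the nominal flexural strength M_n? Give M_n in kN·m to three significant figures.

Tension: T = A_s f_y = 5230 × 415 = 2170450 N.
Try a within the flange: a = T/(0.85 f'_c b_f) = 2170450/(0.85 × 24.6 × 760) = 136.58 mm.
a = 136.58 > h_f = 100 mm: the block extends into the web. Split into flange-overhang and web parts.
C_f = 0.85 f'_c (b_f − b_w) h_f = 0.85 × 24.6 × (760 − 345) × 100 = 867765 N.
Remaining web compression depth: a_w = (T − C_f)/(0.85 f'_c b_w) = (2170450 − 867765)/(0.85 × 24.6 × 345) = 180.58 mm.
M_n = C_f(d − h_f/2) + (T − C_f)(d − a_w/2) = 867765 × (540 − 50) + 1302685 × (540 − 90.29) = 425.20 + 585.83 = 1011.03 × 10⁶ N·mm.
M_n = 1011.03 kN·m.

M_n ≈ 1010 kN·m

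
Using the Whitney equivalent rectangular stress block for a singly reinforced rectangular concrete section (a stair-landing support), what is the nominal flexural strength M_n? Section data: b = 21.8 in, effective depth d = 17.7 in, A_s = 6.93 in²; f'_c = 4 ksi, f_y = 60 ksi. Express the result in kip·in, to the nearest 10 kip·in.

T = A_s f_y = 6.93 × 60 = 415.8 kips.
a = T/(0.85 f'_c b) = 415.8/(0.85 × 4 × 21.8) = 5.610 in.
M_n = T(d − a/2) = 415.8 × (17.7 − 2.805) = 6193.3 kip·in.

M_n ≈ 6190 kip·in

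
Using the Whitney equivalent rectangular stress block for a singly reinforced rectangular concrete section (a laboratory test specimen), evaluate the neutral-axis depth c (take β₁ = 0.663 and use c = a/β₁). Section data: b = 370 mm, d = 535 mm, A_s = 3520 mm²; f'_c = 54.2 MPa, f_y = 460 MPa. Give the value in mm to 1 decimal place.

T = A_s f_y = 3520 × 460 = 1619200 N = 1619.2 kN.
Setting C = 0.85 f'_c a b equal to T: a = 1619200/(0.85 × 54.2 × 370) = 94.991 mm.
With β₁ = 0.663, c = a/β₁ = 94.991/0.663 = 143.3 mm.

c ≈ 143.3 mm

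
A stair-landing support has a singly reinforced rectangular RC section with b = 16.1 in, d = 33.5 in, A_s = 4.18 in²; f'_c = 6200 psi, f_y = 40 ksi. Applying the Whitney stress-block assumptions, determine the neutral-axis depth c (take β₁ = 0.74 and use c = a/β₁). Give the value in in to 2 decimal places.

c ≈ 2.66 in

T = A_s f_y = 4.18 × 40 = 167.2 kips.
a = T/(0.85 f'_c b) = 167.2/(0.85 × 6.2 × 16.1) = 1.9706 in.
With β₁ = 0.74, c = a/β₁ = 1.9706/0.74 = 2.66 in.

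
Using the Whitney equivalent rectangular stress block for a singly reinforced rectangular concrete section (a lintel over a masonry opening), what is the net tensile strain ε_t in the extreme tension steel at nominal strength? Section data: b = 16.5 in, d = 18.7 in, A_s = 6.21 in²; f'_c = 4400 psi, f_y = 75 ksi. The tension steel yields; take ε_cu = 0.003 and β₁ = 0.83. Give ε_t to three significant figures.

ε_t ≈ 0.00317

a = A_s f_y/(0.85 f'_c b) = 7.547 in.
β₁ = 0.83, so c = a/β₁ = 7.547/0.83 = 9.093 in.
From the linear strain diagram with ε_cu = 0.003: ε_t = 0.003 (d − c)/c = 0.003 × (18.7 − 9.093)/9.093 = 0.00317.
ε_t < 0.004 — the section is over-reinforced for flexure under ACI limits.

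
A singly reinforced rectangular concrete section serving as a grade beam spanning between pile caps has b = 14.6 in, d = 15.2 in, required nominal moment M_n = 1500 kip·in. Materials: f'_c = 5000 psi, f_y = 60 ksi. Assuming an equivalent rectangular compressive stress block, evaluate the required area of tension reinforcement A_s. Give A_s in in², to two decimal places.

From M_n = 0.85 f'_c a b (d − a/2):
a = d − √(d² − 2M_n/(0.85 f'_c b)) = 15.2 − √(15.2² − 2 × 1500/(0.85 × 5 × 14.6)) = 1.684 in.
A_s = 0.85 f'_c a b / f_y = 0.85 × 5 × 1.684 × 14.6 / 60 = 1.742 in².

A_s ≈ 1.74 in²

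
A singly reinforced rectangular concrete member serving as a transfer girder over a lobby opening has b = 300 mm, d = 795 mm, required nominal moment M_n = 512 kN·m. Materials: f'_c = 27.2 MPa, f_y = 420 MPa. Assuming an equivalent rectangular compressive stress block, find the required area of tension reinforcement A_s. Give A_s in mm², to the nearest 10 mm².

A_s ≈ 1640 mm²

With M_n = 0.85 f'_c a b (d − a/2), solve the quadratic for a:
a = d − √(d² − 2M_n/(0.85 f'_c b)) = 795 − √(795² − 2 × 512×10⁶/(0.85 × 27.2 × 300)) = 99.02 mm.
A_s = 0.85 f'_c a b / f_y = 0.85 × 27.2 × 99.02 × 300 / 420 = 1635.2 mm².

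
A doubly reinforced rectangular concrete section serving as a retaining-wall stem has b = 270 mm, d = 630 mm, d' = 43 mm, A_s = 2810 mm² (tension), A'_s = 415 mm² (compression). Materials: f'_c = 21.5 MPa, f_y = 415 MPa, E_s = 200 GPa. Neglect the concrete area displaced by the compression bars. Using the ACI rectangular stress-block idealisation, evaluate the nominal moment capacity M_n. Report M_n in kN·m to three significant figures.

Assume both tension and compression steel yield.
Net tension couple steel: A_s − A'_s = 2395 mm².
a = (A_s − A'_s) f_y / (0.85 f'_c b) = 993925/(0.85 × 21.5 × 270) = 201.43 mm.
c = a/β₁ = 201.43/0.85 = 236.98 mm; ε'_s = 0.003(c − d')/c = 0.0025 ≥ f_y/E_s = 0.0021, so compression steel does yield.
M_n = (A_s − A'_s) f_y (d − a/2) + A'_s f_y (d − d') = [993925 × (630 − 100.715) + 172225 × (630 − 43)] × 10⁻⁶ = 526.07 + 101.10 = 627.17 kN·m.

M_n ≈ 627 kN·m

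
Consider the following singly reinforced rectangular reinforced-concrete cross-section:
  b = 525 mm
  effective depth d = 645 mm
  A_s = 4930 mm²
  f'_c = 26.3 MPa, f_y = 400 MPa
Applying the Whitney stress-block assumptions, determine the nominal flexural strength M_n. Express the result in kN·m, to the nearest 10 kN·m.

T = A_s f_y = 4930 × 400 = 1972000 N = 1972 kN.
From C = T: a = T/(0.85 f'_c b) = 1972000/(0.85 × 26.3 × 525) = 168.02 mm.
M_n = T(d − a/2) = 1972 kN × (645 − 84.01) mm = 1106.27 kN·m.

M_n ≈ 1110 kN·m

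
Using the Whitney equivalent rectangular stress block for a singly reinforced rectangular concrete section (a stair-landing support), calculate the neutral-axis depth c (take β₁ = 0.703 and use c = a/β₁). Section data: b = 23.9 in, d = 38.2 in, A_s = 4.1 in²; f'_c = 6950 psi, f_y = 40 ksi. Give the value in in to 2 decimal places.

c ≈ 1.65 in

T = A_s f_y = 4.1 × 40 = 164 kips.
a = T/(0.85 f'_c b) = 164/(0.85 × 6.95 × 23.9) = 1.1616 in.
With β₁ = 0.703, c = a/β₁ = 1.1616/0.703 = 1.65 in.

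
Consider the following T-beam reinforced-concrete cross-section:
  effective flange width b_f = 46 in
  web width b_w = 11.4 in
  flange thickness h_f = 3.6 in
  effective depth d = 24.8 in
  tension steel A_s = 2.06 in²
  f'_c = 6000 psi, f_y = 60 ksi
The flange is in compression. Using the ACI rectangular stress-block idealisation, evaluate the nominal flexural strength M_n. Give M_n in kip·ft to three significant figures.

Tension: T = A_s f_y = 2.06 × 60 = 123.6 kips.
Try a within the flange: a = T/(0.85 f'_c b_f) = 123.6/(0.85 × 6 × 46) = 0.527 in.
Since a = 0.527 ≤ h_f = 3.6 in, the stress block lies entirely in the flange; analyse as a rectangular beam of width b_f.
M_n = T(d − a/2) = 123.6 × (24.8 − 0.2635) = 3032.7 kip·in.
M_n = 3032.7/12 = 252.73 kip·ft.

M_n ≈ 253 kip·ft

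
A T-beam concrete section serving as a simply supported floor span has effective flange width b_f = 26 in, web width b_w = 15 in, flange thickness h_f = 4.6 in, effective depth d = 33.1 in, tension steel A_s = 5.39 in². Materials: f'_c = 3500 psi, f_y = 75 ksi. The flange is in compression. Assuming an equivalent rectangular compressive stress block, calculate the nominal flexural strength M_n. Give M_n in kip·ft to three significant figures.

Tension: T = A_s f_y = 5.39 × 75 = 404.25 kips.
Try a within the flange: a = T/(0.85 f'_c b_f) = 404.25/(0.85 × 3.5 × 26) = 5.226 in.
a = 5.226 > h_f = 4.6 in: the block extends into the web. Split into flange-overhang and web parts.
C_f = 0.85 f'_c (b_f − b_w) h_f = 0.85 × 3.5 × (26 − 15) × 4.6 = 150.5 kips.
Remaining web compression depth: a_w = (T − C_f)/(0.85 f'_c b_w) = (404.25 − 150.5)/(0.85 × 3.5 × 15) = 5.686 in.
M_n = C_f(d − h_f/2) + (T − C_f)(d − a_w/2) = 150.5 × (33.1 − 2.3) + 253.75 × (33.1 − 2.843) = 4635.4 + 7677.7 = 12313.1 kip·in.
M_n = 12313.1/12 = 1026.09 kip·ft.

M_n ≈ 1030 kip·ft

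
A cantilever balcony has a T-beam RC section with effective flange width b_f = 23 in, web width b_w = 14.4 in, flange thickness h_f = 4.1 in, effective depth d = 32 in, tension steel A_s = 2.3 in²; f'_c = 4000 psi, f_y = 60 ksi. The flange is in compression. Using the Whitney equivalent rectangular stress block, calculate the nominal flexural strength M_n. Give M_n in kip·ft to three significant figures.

Tension: T = A_s f_y = 2.3 × 60 = 138 kips.
Try a within the flange: a = T/(0.85 f'_c b_f) = 138/(0.85 × 4 × 23) = 1.765 in.
Since a = 1.765 ≤ h_f = 4.1 in, the stress block lies entirely in the flange; analyse as a rectangular beam of width b_f.
M_n = T(d − a/2) = 138 × (32 − 0.8825) = 4294.2 kip·in.
M_n = 4294.2/12 = 357.85 kip·ft.

M_n ≈ 358 kip·ft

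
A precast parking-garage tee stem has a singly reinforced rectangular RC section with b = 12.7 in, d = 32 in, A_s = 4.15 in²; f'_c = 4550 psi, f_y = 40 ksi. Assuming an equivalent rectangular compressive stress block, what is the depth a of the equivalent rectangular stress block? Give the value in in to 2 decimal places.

T = A_s f_y = 4.15 × 40 = 166 kips.
a = T/(0.85 f'_c b) = 166/(0.85 × 4.55 × 12.7) = 3.38 in.

a ≈ 3.38 in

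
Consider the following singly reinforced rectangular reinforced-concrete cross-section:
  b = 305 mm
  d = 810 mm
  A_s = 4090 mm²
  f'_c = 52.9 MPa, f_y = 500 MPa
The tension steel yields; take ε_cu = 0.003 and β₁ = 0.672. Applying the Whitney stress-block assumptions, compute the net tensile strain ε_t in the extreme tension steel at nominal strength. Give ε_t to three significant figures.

a = A_s f_y/(0.85 f'_c b) = 149.11 mm.
β₁ = 0.672, so c = a/β₁ = 149.11/0.672 = 221.89 mm.
From the linear strain diagram with ε_cu = 0.003: ε_t = 0.003 (d − c)/c = 0.003 × (810 − 221.89)/221.89 = 0.00795.
Since ε_t ≥ 0.005, the section is tension-controlled.

ε_t ≈ 0.00795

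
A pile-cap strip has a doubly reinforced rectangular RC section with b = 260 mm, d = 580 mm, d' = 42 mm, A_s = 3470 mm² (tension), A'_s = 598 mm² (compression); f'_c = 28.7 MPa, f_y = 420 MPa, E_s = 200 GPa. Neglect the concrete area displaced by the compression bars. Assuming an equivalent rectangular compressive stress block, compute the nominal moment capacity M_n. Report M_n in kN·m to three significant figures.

M_n ≈ 720 kN·m

Assume both tension and compression steel yield.
Net tension couple steel: A_s − A'_s = 2872 mm².
a = (A_s − A'_s) f_y / (0.85 f'_c b) = 1206240/(0.85 × 28.7 × 260) = 190.18 mm.
c = a/β₁ = 190.18/0.845 = 225.07 mm; ε'_s = 0.003(c − d')/c = 0.0024 ≥ f_y/E_s = 0.0021, so compression steel does yield.
M_n = (A_s − A'_s) f_y (d − a/2) + A'_s f_y (d − d') = [1206240 × (580 − 95.09) + 251160 × (580 − 42)] × 10⁻⁶ = 584.92 + 135.12 = 720.04 kN·m.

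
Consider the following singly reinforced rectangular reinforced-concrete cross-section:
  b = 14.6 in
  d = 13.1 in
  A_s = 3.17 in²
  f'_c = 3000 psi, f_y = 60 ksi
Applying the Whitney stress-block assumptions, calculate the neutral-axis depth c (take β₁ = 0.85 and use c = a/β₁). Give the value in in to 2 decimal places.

c ≈ 6.01 in

T = A_s f_y = 3.17 × 60 = 190.2 kips.
a = T/(0.85 f'_c b) = 190.2/(0.85 × 3 × 14.6) = 5.1088 in.
With β₁ = 0.85, c = a/β₁ = 5.1088/0.85 = 6.01 in.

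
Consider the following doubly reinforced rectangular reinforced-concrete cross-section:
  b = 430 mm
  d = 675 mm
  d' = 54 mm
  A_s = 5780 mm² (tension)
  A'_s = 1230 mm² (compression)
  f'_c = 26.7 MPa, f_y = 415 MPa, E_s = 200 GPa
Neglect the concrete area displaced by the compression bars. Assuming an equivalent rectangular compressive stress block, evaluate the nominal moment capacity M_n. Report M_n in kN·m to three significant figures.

M_n ≈ 1410 kN·m

Assume both tension and compression steel yield.
Net tension couple steel: A_s − A'_s = 4550 mm².
a = (A_s − A'_s) f_y / (0.85 f'_c b) = 1888250/(0.85 × 26.7 × 430) = 193.49 mm.
c = a/β₁ = 193.49/0.85 = 227.64 mm; ε'_s = 0.003(c − d')/c = 0.0023 ≥ f_y/E_s = 0.0021, so compression steel does yield.
M_n = (A_s − A'_s) f_y (d − a/2) + A'_s f_y (d − d') = [1888250 × (675 − 96.745) + 510450 × (675 − 54)] × 10⁻⁶ = 1091.89 + 316.99 = 1408.88 kN·m.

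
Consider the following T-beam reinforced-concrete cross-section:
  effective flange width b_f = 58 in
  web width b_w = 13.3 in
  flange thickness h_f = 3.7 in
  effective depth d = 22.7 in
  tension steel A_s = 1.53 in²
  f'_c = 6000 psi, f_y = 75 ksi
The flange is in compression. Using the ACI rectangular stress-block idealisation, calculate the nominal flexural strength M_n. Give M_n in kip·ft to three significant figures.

Tension: T = A_s f_y = 1.53 × 75 = 114.75 kips.
Try a within the flange: a = T/(0.85 f'_c b_f) = 114.75/(0.85 × 6 × 58) = 0.388 in.
Since a = 0.388 ≤ h_f = 3.7 in, the stress block lies entirely in the flange; analyse as a rectangular beam of width b_f.
M_n = T(d − a/2) = 114.75 × (22.7 − 0.194) = 2582.6 kip·in.
M_n = 2582.6/12 = 215.22 kip·ft.

M_n ≈ 215 kip·ft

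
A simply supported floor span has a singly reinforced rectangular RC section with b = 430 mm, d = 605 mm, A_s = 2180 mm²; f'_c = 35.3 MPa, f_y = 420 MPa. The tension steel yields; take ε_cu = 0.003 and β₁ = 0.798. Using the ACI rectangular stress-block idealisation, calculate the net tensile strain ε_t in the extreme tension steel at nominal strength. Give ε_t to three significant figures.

ε_t ≈ 0.0174

a = A_s f_y/(0.85 f'_c b) = 70.96 mm.
β₁ = 0.798, so c = a/β₁ = 70.96/0.798 = 88.92 mm.
From the linear strain diagram with ε_cu = 0.003: ε_t = 0.003 (d − c)/c = 0.003 × (605 − 88.92)/88.92 = 0.0174.
Since ε_t ≥ 0.005, the section is tension-controlled.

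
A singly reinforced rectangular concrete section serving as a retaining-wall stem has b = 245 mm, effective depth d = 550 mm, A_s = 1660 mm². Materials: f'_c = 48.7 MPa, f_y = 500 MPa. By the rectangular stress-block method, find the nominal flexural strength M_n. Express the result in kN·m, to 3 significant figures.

T = A_s f_y = 1660 × 500 = 830000 N = 830 kN.
From C = T: a = T/(0.85 f'_c b) = 830000/(0.85 × 48.7 × 245) = 81.84 mm.
M_n = T(d − a/2) = 830 kN × (550 − 40.92) mm = 422.54 kN·m.

M_n ≈ 423 kN·m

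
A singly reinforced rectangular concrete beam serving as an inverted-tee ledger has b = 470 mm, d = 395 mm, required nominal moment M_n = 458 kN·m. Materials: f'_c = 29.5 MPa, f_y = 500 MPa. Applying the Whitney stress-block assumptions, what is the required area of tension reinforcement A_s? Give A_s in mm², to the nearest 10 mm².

A_s ≈ 2710 mm²

With M_n = 0.85 f'_c a b (d − a/2), solve the quadratic for a:
a = d − √(d² − 2M_n/(0.85 f'_c b)) = 395 − √(395² − 2 × 458×10⁶/(0.85 × 29.5 × 470)) = 115.18 mm.
A_s = 0.85 f'_c a b / f_y = 0.85 × 29.5 × 115.18 × 470 / 500 = 2714.9 mm².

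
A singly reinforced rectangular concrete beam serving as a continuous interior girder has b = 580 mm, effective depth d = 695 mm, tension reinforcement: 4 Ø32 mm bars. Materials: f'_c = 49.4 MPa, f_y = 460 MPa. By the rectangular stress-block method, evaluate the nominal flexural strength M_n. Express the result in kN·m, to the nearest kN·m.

M_n ≈ 983 kN·m

A_s = 4 × 804 = 3216 mm².
T = A_s f_y = 3216 × 460 = 1479360 N = 1479.36 kN.
From C = T: a = T/(0.85 f'_c b) = 1479360/(0.85 × 49.4 × 580) = 60.74 mm.
M_n = T(d − a/2) = 1479.36 kN × (695 − 30.37) mm = 983.23 kN·m.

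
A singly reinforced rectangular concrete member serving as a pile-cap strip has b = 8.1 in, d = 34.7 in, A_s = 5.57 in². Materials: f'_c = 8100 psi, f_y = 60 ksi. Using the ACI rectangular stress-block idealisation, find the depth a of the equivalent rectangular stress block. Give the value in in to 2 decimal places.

T = A_s f_y = 5.57 × 60 = 334.2 kips.
a = T/(0.85 f'_c b) = 334.2/(0.85 × 8.1 × 8.1) = 5.99 in.

a ≈ 5.99 in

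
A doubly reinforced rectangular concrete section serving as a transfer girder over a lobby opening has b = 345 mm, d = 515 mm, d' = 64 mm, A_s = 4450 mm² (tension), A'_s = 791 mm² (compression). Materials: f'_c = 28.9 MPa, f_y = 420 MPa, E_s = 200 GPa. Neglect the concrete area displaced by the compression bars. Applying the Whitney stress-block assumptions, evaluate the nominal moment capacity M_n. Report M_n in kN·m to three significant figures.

Assume both tension and compression steel yield.
Net tension couple steel: A_s − A'_s = 3659 mm².
a = (A_s − A'_s) f_y / (0.85 f'_c b) = 1536780/(0.85 × 28.9 × 345) = 181.33 mm.
c = a/β₁ = 181.33/0.844 = 214.85 mm; ε'_s = 0.003(c − d')/c = 0.0021 ≥ f_y/E_s = 0.0021, so compression steel does yield.
M_n = (A_s − A'_s) f_y (d − a/2) + A'_s f_y (d − d') = [1536780 × (515 − 90.665) + 332220 × (515 − 64)] × 10⁻⁶ = 652.11 + 149.83 = 801.94 kN·m.

M_n ≈ 802 kN·m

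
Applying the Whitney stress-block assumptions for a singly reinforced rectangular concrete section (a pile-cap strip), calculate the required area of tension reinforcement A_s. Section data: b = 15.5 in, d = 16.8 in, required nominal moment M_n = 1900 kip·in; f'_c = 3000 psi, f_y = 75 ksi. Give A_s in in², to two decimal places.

A_s ≈ 1.66 in²

From M_n = 0.85 f'_c a b (d − a/2):
a = d − √(d² − 2M_n/(0.85 f'_c b)) = 16.8 − √(16.8² − 2 × 1900/(0.85 × 3 × 15.5)) = 3.158 in.
A_s = 0.85 f'_c a b / f_y = 0.85 × 3 × 3.158 × 15.5 / 75 = 1.664 in².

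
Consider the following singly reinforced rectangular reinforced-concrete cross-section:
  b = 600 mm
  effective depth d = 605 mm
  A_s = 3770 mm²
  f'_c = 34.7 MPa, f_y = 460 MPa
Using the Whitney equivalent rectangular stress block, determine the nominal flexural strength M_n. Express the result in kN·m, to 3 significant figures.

M_n ≈ 964 kN·m

T = A_s f_y = 3770 × 460 = 1734200 N = 1734.2 kN.
From C = T: a = T/(0.85 f'_c b) = 1734200/(0.85 × 34.7 × 600) = 97.99 mm.
M_n = T(d − a/2) = 1734.2 kN × (605 − 48.995) mm = 964.22 kN·m.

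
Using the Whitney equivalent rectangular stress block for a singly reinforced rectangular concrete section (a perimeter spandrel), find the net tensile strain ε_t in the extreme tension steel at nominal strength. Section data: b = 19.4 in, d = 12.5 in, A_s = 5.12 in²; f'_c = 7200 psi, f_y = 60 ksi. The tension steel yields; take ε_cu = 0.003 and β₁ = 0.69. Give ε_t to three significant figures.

ε_t ≈ 0.00700

a = A_s f_y/(0.85 f'_c b) = 2.587 in.
β₁ = 0.69, so c = a/β₁ = 2.587/0.69 = 3.749 in.
From the linear strain diagram with ε_cu = 0.003: ε_t = 0.003 (d − c)/c = 0.003 × (12.5 − 3.749)/3.749 = 0.00700.
Since ε_t ≥ 0.005, the section is tension-controlled.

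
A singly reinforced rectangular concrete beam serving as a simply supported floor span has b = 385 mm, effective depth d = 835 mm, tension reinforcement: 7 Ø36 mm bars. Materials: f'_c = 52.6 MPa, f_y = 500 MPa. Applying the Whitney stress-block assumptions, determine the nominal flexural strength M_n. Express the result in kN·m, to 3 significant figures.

A_s = 7 × 1018 = 7126 mm².
T = A_s f_y = 7126 × 500 = 3563000 N = 3563 kN.
From C = T: a = T/(0.85 f'_c b) = 3563000/(0.85 × 52.6 × 385) = 206.99 mm.
M_n = T(d − a/2) = 3563 kN × (835 − 103.495) mm = 2606.35 kN·m.

M_n ≈ 2610 kN·m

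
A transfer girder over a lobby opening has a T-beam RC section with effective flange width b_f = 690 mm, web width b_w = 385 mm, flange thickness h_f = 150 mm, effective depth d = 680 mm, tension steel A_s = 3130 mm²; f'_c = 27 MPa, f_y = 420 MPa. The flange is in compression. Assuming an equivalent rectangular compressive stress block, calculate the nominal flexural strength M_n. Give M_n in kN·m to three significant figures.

M_n ≈ 839 kN·m

Tension: T = A_s f_y = 3130 × 420 = 1314600 N.
Try a within the flange: a = T/(0.85 f'_c b_f) = 1314600/(0.85 × 27 × 690) = 83.02 mm.
Since a = 83.02 ≤ h_f = 150 mm, the stress block lies entirely in the flange; analyse as a rectangular beam of width b_f.
M_n = T(d − a/2) = 1314600 × (680 − 41.51) = 839.36 × 10⁶ N·mm.
M_n = 839.36 kN·m.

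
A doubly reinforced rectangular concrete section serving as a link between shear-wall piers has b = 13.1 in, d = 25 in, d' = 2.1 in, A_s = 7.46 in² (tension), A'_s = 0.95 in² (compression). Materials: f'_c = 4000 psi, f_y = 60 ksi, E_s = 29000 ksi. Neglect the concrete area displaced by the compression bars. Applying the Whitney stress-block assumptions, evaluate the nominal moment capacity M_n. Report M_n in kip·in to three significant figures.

M_n ≈ 9360 kip·in

Assume both steels yield.
a = (A_s − A'_s) f_y/(0.85 f'_c b) = (7.46 − 0.95) × 60/(0.85 × 4 × 13.1) = 8.770 in.
c = a/β₁ = 8.770/0.85 = 10.318 in; ε'_s = 0.003(c − d')/c = 0.0024 ≥ ε_y = 0.0021, so the compression steel yields.
M_n = (A_s − A'_s) f_y (d − a/2) + A'_s f_y (d − d') = 390.6 × (25 − 4.385) + 57 × (25 − 2.1) = 8052.2 + 1305.3 = 9357.5 kip·in.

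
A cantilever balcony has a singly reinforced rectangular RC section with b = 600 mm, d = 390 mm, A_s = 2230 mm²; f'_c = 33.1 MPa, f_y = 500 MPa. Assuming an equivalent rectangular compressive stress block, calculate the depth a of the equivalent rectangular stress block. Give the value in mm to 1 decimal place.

T = A_s f_y = 2230 × 500 = 1115000 N = 1115 kN.
Setting C = 0.85 f'_c a b equal to T: a = 1115000/(0.85 × 33.1 × 600) = 66.1 mm.

a ≈ 66.1 mm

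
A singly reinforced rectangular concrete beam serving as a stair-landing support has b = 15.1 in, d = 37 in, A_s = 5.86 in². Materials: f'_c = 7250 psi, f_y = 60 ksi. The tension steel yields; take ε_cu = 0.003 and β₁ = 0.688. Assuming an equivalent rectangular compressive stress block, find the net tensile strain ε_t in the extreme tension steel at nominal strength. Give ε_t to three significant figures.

ε_t ≈ 0.0172

a = A_s f_y/(0.85 f'_c b) = 3.778 in.
β₁ = 0.688, so c = a/β₁ = 3.778/0.688 = 5.491 in.
From the linear strain diagram with ε_cu = 0.003: ε_t = 0.003 (d − c)/c = 0.003 × (37 − 5.491)/5.491 = 0.0172.
Since ε_t ≥ 0.005, the section is tension-controlled.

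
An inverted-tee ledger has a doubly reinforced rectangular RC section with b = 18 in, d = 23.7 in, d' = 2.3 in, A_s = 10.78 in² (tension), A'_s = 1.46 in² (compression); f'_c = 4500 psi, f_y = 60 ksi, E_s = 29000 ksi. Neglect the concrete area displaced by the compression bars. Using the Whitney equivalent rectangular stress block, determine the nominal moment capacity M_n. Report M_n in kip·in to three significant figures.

M_n ≈ 12900 kip·in

Assume both steels yield.
a = (A_s − A'_s) f_y/(0.85 f'_c b) = (10.78 − 1.46) × 60/(0.85 × 4.5 × 18) = 8.122 in.
c = a/β₁ = 8.122/0.825 = 9.845 in; ε'_s = 0.003(c − d')/c = 0.0023 ≥ ε_y = 0.0021, so the compression steel yields.
M_n = (A_s − A'_s) f_y (d − a/2) + A'_s f_y (d − d') = 559.2 × (23.7 − 4.061) + 87.6 × (23.7 − 2.3) = 10982.1 + 1874.6 = 12856.7 kip·in.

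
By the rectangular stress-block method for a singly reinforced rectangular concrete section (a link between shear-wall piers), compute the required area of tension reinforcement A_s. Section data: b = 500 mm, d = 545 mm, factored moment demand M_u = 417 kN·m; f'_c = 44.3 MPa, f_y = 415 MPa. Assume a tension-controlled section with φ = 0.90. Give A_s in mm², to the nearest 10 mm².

M_n = M_u/φ = 417/0.90 = 463.333 kN·m.
With M_n = 0.85 f'_c a b (d − a/2), solve the quadratic for a:
a = d − √(d² − 2M_n/(0.85 f'_c b)) = 545 − √(545² − 2 × 463.333×10⁶/(0.85 × 44.3 × 500)) = 47.20 mm.
A_s = 0.85 f'_c a b / f_y = 0.85 × 44.3 × 47.20 × 500 / 415 = 2141.3 mm².

A_s ≈ 2140 mm²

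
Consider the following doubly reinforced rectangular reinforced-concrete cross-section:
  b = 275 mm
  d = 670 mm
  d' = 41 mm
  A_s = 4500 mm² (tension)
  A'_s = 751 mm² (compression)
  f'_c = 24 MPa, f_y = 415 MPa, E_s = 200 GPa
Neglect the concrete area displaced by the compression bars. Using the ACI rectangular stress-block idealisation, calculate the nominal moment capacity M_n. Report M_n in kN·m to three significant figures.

Assume both tension and compression steel yield.
Net tension couple steel: A_s − A'_s = 3749 mm².
a = (A_s − A'_s) f_y / (0.85 f'_c b) = 1555835/(0.85 × 24 × 275) = 277.33 mm.
c = a/β₁ = 277.33/0.85 = 326.27 mm; ε'_s = 0.003(c − d')/c = 0.0026 ≥ f_y/E_s = 0.0021, so compression steel does yield.
M_n = (A_s − A'_s) f_y (d − a/2) + A'_s f_y (d − d') = [1555835 × (670 − 138.665) + 311665 × (670 − 41)] × 10⁻⁶ = 826.67 + 196.04 = 1022.71 kN·m.

M_n ≈ 1020 kN·m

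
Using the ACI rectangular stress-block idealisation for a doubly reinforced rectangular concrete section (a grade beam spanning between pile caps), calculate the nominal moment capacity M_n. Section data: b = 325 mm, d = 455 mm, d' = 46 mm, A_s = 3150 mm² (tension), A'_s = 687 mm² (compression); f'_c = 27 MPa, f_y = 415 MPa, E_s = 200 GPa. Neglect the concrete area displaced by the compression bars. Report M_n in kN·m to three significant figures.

Assume both tension and compression steel yield.
Net tension couple steel: A_s − A'_s = 2463 mm².
a = (A_s − A'_s) f_y / (0.85 f'_c b) = 1022145/(0.85 × 27 × 325) = 137.04 mm.
c = a/β₁ = 137.04/0.85 = 161.22 mm; ε'_s = 0.003(c − d')/c = 0.0021 ≥ f_y/E_s = 0.0021, so compression steel does yield.
M_n = (A_s − A'_s) f_y (d − a/2) + A'_s f_y (d − d') = [1022145 × (455 − 68.52) + 285105 × (455 − 46)] × 10⁻⁶ = 395.04 + 116.61 = 511.65 kN·m.

M_n ≈ 512 kN·m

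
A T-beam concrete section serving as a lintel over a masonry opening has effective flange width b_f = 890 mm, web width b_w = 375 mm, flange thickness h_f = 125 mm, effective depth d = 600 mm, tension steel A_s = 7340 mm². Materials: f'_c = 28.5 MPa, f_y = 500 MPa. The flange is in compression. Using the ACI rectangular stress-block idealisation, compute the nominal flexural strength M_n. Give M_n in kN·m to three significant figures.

M_n ≈ 1860 kN·m

Tension: T = A_s f_y = 7340 × 500 = 3670000 N.
Try a within the flange: a = T/(0.85 f'_c b_f) = 3670000/(0.85 × 28.5 × 890) = 170.22 mm.
a = 170.22 > h_f = 125 mm: the block extends into the web. Split into flange-overhang and web parts.
C_f = 0.85 f'_c (b_f − b_w) h_f = 0.85 × 28.5 × (890 − 375) × 125 = 1559484 N.
Remaining web compression depth: a_w = (T − C_f)/(0.85 f'_c b_w) = (3670000 − 1559484)/(0.85 × 28.5 × 375) = 232.32 mm.
M_n = C_f(d − h_f/2) + (T − C_f)(d − a_w/2) = 1559484 × (600 − 62.5) + 2110516 × (600 − 116.16) = 838.22 + 1021.15 = 1859.37 × 10⁶ N·mm.
M_n = 1859.37 kN·m.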